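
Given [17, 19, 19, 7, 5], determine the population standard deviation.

6.1188

Step 1: Compute the mean: 13.4
Step 2: Sum of squared deviations from the mean: 187.2
Step 3: Population variance = 187.2 / 5 = 37.44
Step 4: Standard deviation = sqrt(37.44) = 6.1188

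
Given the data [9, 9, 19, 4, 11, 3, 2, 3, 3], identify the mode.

3

Step 1: Count the frequency of each value:
  2: appears 1 time(s)
  3: appears 3 time(s)
  4: appears 1 time(s)
  9: appears 2 time(s)
  11: appears 1 time(s)
  19: appears 1 time(s)
Step 2: The value 3 appears most frequently (3 times).
Step 3: Mode = 3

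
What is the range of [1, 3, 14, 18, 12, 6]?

17

Step 1: Identify the maximum value: max = 18
Step 2: Identify the minimum value: min = 1
Step 3: Range = max - min = 18 - 1 = 17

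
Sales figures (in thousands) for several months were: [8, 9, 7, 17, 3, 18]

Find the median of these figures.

8.5

Step 1: Sort the data in ascending order: [3, 7, 8, 9, 17, 18]
Step 2: The number of values is n = 6.
Step 3: Since n is even, the median is the average of positions 3 and 4:
  Median = (8 + 9) / 2 = 8.5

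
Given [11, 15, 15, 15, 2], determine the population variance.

25.44

Step 1: Compute the mean: (11 + 15 + 15 + 15 + 2) / 5 = 11.6
Step 2: Compute squared deviations from the mean:
  (11 - 11.6)^2 = 0.36
  (15 - 11.6)^2 = 11.56
  (15 - 11.6)^2 = 11.56
  (15 - 11.6)^2 = 11.56
  (2 - 11.6)^2 = 92.16
Step 3: Sum of squared deviations = 127.2
Step 4: Population variance = 127.2 / 5 = 25.44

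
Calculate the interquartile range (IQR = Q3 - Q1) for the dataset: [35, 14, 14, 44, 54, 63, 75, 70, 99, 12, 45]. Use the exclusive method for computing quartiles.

56

Step 1: Sort the data: [12, 14, 14, 35, 44, 45, 54, 63, 70, 75, 99]
Step 2: n = 11
Step 3: Using the exclusive quartile method:
  Q1 = 14
  Q2 (median) = 45
  Q3 = 70
  IQR = Q3 - Q1 = 70 - 14 = 56
Step 4: IQR = 56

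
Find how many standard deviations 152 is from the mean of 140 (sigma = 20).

0.6

Step 1: Recall the z-score formula: z = (x - mu) / sigma
Step 2: Substitute values: z = (152 - 140) / 20
Step 3: z = 12 / 20 = 0.6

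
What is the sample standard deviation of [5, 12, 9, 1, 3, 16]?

5.7155

Step 1: Compute the mean: 7.6667
Step 2: Sum of squared deviations from the mean: 163.3333
Step 3: Sample variance = 163.3333 / 5 = 32.6667
Step 4: Standard deviation = sqrt(32.6667) = 5.7155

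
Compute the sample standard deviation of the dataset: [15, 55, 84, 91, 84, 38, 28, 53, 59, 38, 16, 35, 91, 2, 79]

29.6291

Step 1: Compute the mean: 51.2
Step 2: Sum of squared deviations from the mean: 12290.4
Step 3: Sample variance = 12290.4 / 14 = 877.8857
Step 4: Standard deviation = sqrt(877.8857) = 29.6291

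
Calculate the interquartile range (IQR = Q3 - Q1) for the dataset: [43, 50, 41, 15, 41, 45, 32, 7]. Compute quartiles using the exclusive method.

25.25

Step 1: Sort the data: [7, 15, 32, 41, 41, 43, 45, 50]
Step 2: n = 8
Step 3: Using the exclusive quartile method:
  Q1 = 19.25
  Q2 (median) = 41
  Q3 = 44.5
  IQR = Q3 - Q1 = 44.5 - 19.25 = 25.25
Step 4: IQR = 25.25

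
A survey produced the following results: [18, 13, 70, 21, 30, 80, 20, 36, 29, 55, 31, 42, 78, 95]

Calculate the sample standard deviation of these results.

26.6743

Step 1: Compute the mean: 44.1429
Step 2: Sum of squared deviations from the mean: 9249.7143
Step 3: Sample variance = 9249.7143 / 13 = 711.5165
Step 4: Standard deviation = sqrt(711.5165) = 26.6743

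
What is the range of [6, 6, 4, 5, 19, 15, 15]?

15

Step 1: Identify the maximum value: max = 19
Step 2: Identify the minimum value: min = 4
Step 3: Range = max - min = 19 - 4 = 15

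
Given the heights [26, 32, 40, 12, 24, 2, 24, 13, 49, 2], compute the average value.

22.4

Step 1: Sum all values: 26 + 32 + 40 + 12 + 24 + 2 + 24 + 13 + 49 + 2 = 224
Step 2: Count the number of values: n = 10
Step 3: Mean = sum / n = 224 / 10 = 22.4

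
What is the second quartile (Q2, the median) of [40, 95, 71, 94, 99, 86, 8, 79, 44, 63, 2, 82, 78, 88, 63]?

78

Step 1: Sort the data: [2, 8, 40, 44, 63, 63, 71, 78, 79, 82, 86, 88, 94, 95, 99]
Step 2: n = 15
Step 3: Q2 is the median. Since n is odd, it is the middle value at position 8: 78
Step 4: Q2 = 78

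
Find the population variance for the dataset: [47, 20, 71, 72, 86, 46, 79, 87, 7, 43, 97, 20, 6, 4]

1028.4949

Step 1: Compute the mean: (47 + 20 + 71 + 72 + 86 + 46 + 79 + 87 + 7 + 43 + 97 + 20 + 6 + 4) / 14 = 48.9286
Step 2: Compute squared deviations from the mean:
  (47 - 48.9286)^2 = 3.7194
  (20 - 48.9286)^2 = 836.8622
  (71 - 48.9286)^2 = 487.148
  (72 - 48.9286)^2 = 532.2908
  (86 - 48.9286)^2 = 1374.2908
  (46 - 48.9286)^2 = 8.5765
  (79 - 48.9286)^2 = 904.2908
  (87 - 48.9286)^2 = 1449.4337
  (7 - 48.9286)^2 = 1758.0051
  (43 - 48.9286)^2 = 35.148
  (97 - 48.9286)^2 = 2310.8622
  (20 - 48.9286)^2 = 836.8622
  (6 - 48.9286)^2 = 1842.8622
  (4 - 48.9286)^2 = 2018.5765
Step 3: Sum of squared deviations = 14398.9286
Step 4: Population variance = 14398.9286 / 14 = 1028.4949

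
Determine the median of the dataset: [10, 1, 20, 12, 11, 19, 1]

11

Step 1: Sort the data in ascending order: [1, 1, 10, 11, 12, 19, 20]
Step 2: The number of values is n = 7.
Step 3: Since n is odd, the median is the middle value at position 4: 11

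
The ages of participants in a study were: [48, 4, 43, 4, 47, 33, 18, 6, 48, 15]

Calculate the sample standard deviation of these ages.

19.1381

Step 1: Compute the mean: 26.6
Step 2: Sum of squared deviations from the mean: 3296.4
Step 3: Sample variance = 3296.4 / 9 = 366.2667
Step 4: Standard deviation = sqrt(366.2667) = 19.1381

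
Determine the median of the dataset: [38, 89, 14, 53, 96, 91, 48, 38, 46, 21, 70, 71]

50.5

Step 1: Sort the data in ascending order: [14, 21, 38, 38, 46, 48, 53, 70, 71, 89, 91, 96]
Step 2: The number of values is n = 12.
Step 3: Since n is even, the median is the average of positions 6 and 7:
  Median = (48 + 53) / 2 = 50.5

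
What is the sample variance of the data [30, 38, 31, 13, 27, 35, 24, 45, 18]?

98

Step 1: Compute the mean: (30 + 38 + 31 + 13 + 27 + 35 + 24 + 45 + 18) / 9 = 29
Step 2: Compute squared deviations from the mean:
  (30 - 29)^2 = 1
  (38 - 29)^2 = 81
  (31 - 29)^2 = 4
  (13 - 29)^2 = 256
  (27 - 29)^2 = 4
  (35 - 29)^2 = 36
  (24 - 29)^2 = 25
  (45 - 29)^2 = 256
  (18 - 29)^2 = 121
Step 3: Sum of squared deviations = 784
Step 4: Sample variance = 784 / 8 = 98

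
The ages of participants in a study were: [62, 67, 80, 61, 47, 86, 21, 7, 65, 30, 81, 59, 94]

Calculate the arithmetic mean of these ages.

58.4615

Step 1: Sum all values: 62 + 67 + 80 + 61 + 47 + 86 + 21 + 7 + 65 + 30 + 81 + 59 + 94 = 760
Step 2: Count the number of values: n = 13
Step 3: Mean = sum / n = 760 / 13 = 58.4615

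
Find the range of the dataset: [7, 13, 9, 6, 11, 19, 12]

13

Step 1: Identify the maximum value: max = 19
Step 2: Identify the minimum value: min = 6
Step 3: Range = max - min = 19 - 6 = 13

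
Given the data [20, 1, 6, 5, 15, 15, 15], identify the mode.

15

Step 1: Count the frequency of each value:
  1: appears 1 time(s)
  5: appears 1 time(s)
  6: appears 1 time(s)
  15: appears 3 time(s)
  20: appears 1 time(s)
Step 2: The value 15 appears most frequently (3 times).
Step 3: Mode = 15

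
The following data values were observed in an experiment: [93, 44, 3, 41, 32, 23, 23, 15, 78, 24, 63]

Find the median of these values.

32

Step 1: Sort the data in ascending order: [3, 15, 23, 23, 24, 32, 41, 44, 63, 78, 93]
Step 2: The number of values is n = 11.
Step 3: Since n is odd, the median is the middle value at position 6: 32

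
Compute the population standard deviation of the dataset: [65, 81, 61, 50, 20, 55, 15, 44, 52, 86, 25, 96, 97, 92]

26.8952

Step 1: Compute the mean: 59.9286
Step 2: Sum of squared deviations from the mean: 10126.9286
Step 3: Population variance = 10126.9286 / 14 = 723.352
Step 4: Standard deviation = sqrt(723.352) = 26.8952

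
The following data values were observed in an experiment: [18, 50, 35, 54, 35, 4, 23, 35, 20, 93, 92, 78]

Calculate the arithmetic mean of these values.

44.75

Step 1: Sum all values: 18 + 50 + 35 + 54 + 35 + 4 + 23 + 35 + 20 + 93 + 92 + 78 = 537
Step 2: Count the number of values: n = 12
Step 3: Mean = sum / n = 537 / 12 = 44.75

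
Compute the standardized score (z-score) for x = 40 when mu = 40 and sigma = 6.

0

Step 1: Recall the z-score formula: z = (x - mu) / sigma
Step 2: Substitute values: z = (40 - 40) / 6
Step 3: z = 0 / 6 = 0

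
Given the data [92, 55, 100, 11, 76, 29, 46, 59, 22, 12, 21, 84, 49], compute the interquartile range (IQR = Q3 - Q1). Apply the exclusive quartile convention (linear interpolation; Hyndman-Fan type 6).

58.5

Step 1: Sort the data: [11, 12, 21, 22, 29, 46, 49, 55, 59, 76, 84, 92, 100]
Step 2: n = 13
Step 3: Using the exclusive quartile method:
  Q1 = 21.5
  Q2 (median) = 49
  Q3 = 80
  IQR = Q3 - Q1 = 80 - 21.5 = 58.5
Step 4: IQR = 58.5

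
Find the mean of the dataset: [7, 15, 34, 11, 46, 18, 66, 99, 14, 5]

31.5

Step 1: Sum all values: 7 + 15 + 34 + 11 + 46 + 18 + 66 + 99 + 14 + 5 = 315
Step 2: Count the number of values: n = 10
Step 3: Mean = sum / n = 315 / 10 = 31.5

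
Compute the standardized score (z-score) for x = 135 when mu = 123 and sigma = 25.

0.48

Step 1: Recall the z-score formula: z = (x - mu) / sigma
Step 2: Substitute values: z = (135 - 123) / 25
Step 3: z = 12 / 25 = 0.48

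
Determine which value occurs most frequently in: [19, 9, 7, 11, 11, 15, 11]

11

Step 1: Count the frequency of each value:
  7: appears 1 time(s)
  9: appears 1 time(s)
  11: appears 3 time(s)
  15: appears 1 time(s)
  19: appears 1 time(s)
Step 2: The value 11 appears most frequently (3 times).
Step 3: Mode = 11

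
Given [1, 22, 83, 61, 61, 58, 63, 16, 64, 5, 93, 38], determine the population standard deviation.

28.8919

Step 1: Compute the mean: 47.0833
Step 2: Sum of squared deviations from the mean: 10016.9167
Step 3: Population variance = 10016.9167 / 12 = 834.7431
Step 4: Standard deviation = sqrt(834.7431) = 28.8919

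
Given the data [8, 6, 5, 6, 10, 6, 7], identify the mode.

6

Step 1: Count the frequency of each value:
  5: appears 1 time(s)
  6: appears 3 time(s)
  7: appears 1 time(s)
  8: appears 1 time(s)
  10: appears 1 time(s)
Step 2: The value 6 appears most frequently (3 times).
Step 3: Mode = 6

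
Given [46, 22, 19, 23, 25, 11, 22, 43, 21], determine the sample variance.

128.6944

Step 1: Compute the mean: (46 + 22 + 19 + 23 + 25 + 11 + 22 + 43 + 21) / 9 = 25.7778
Step 2: Compute squared deviations from the mean:
  (46 - 25.7778)^2 = 408.9383
  (22 - 25.7778)^2 = 14.2716
  (19 - 25.7778)^2 = 45.9383
  (23 - 25.7778)^2 = 7.716
  (25 - 25.7778)^2 = 0.6049
  (11 - 25.7778)^2 = 218.3827
  (22 - 25.7778)^2 = 14.2716
  (43 - 25.7778)^2 = 296.6049
  (21 - 25.7778)^2 = 22.8272
Step 3: Sum of squared deviations = 1029.5556
Step 4: Sample variance = 1029.5556 / 8 = 128.6944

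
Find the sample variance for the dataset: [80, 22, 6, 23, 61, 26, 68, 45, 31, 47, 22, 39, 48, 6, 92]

655.4952

Step 1: Compute the mean: (80 + 22 + 6 + 23 + 61 + 26 + 68 + 45 + 31 + 47 + 22 + 39 + 48 + 6 + 92) / 15 = 41.0667
Step 2: Compute squared deviations from the mean:
  (80 - 41.0667)^2 = 1515.8044
  (22 - 41.0667)^2 = 363.5378
  (6 - 41.0667)^2 = 1229.6711
  (23 - 41.0667)^2 = 326.4044
  (61 - 41.0667)^2 = 397.3378
  (26 - 41.0667)^2 = 227.0044
  (68 - 41.0667)^2 = 725.4044
  (45 - 41.0667)^2 = 15.4711
  (31 - 41.0667)^2 = 101.3378
  (47 - 41.0667)^2 = 35.2044
  (22 - 41.0667)^2 = 363.5378
  (39 - 41.0667)^2 = 4.2711
  (48 - 41.0667)^2 = 48.0711
  (6 - 41.0667)^2 = 1229.6711
  (92 - 41.0667)^2 = 2594.2044
Step 3: Sum of squared deviations = 9176.9333
Step 4: Sample variance = 9176.9333 / 14 = 655.4952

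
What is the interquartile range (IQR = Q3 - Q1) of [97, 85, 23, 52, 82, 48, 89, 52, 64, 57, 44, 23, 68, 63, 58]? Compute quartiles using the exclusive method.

34

Step 1: Sort the data: [23, 23, 44, 48, 52, 52, 57, 58, 63, 64, 68, 82, 85, 89, 97]
Step 2: n = 15
Step 3: Using the exclusive quartile method:
  Q1 = 48
  Q2 (median) = 58
  Q3 = 82
  IQR = Q3 - Q1 = 82 - 48 = 34
Step 4: IQR = 34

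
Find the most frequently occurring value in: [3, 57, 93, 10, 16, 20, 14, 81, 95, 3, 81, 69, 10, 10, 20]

10

Step 1: Count the frequency of each value:
  3: appears 2 time(s)
  10: appears 3 time(s)
  14: appears 1 time(s)
  16: appears 1 time(s)
  20: appears 2 time(s)
  57: appears 1 time(s)
  69: appears 1 time(s)
  81: appears 2 time(s)
  93: appears 1 time(s)
  95: appears 1 time(s)
Step 2: The value 10 appears most frequently (3 times).
Step 3: Mode = 10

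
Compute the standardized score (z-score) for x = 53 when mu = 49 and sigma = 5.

0.8

Step 1: Recall the z-score formula: z = (x - mu) / sigma
Step 2: Substitute values: z = (53 - 49) / 5
Step 3: z = 4 / 5 = 0.8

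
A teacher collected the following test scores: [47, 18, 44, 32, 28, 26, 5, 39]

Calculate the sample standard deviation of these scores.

13.9329

Step 1: Compute the mean: 29.875
Step 2: Sum of squared deviations from the mean: 1358.875
Step 3: Sample variance = 1358.875 / 7 = 194.125
Step 4: Standard deviation = sqrt(194.125) = 13.9329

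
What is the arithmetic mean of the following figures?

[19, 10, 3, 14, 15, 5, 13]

11.2857

Step 1: Sum all values: 19 + 10 + 3 + 14 + 15 + 5 + 13 = 79
Step 2: Count the number of values: n = 7
Step 3: Mean = sum / n = 79 / 7 = 11.2857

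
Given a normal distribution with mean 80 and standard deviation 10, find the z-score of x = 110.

3

Step 1: Recall the z-score formula: z = (x - mu) / sigma
Step 2: Substitute values: z = (110 - 80) / 10
Step 3: z = 30 / 10 = 3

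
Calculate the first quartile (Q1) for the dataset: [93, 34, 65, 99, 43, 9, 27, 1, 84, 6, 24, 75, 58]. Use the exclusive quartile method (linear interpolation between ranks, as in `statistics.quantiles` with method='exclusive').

16.5

Step 1: Sort the data: [1, 6, 9, 24, 27, 34, 43, 58, 65, 75, 84, 93, 99]
Step 2: n = 13
Step 3: Using the exclusive quartile method:
  Q1 = 16.5
  Q2 (median) = 43
  Q3 = 79.5
  IQR = Q3 - Q1 = 79.5 - 16.5 = 63
Step 4: Q1 = 16.5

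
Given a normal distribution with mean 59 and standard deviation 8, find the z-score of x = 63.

0.5

Step 1: Recall the z-score formula: z = (x - mu) / sigma
Step 2: Substitute values: z = (63 - 59) / 8
Step 3: z = 4 / 8 = 0.5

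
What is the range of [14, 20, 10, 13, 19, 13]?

10

Step 1: Identify the maximum value: max = 20
Step 2: Identify the minimum value: min = 10
Step 3: Range = max - min = 20 - 10 = 10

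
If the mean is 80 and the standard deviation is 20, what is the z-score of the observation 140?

3

Step 1: Recall the z-score formula: z = (x - mu) / sigma
Step 2: Substitute values: z = (140 - 80) / 20
Step 3: z = 60 / 20 = 3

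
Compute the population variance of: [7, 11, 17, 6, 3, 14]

23.2222

Step 1: Compute the mean: (7 + 11 + 17 + 6 + 3 + 14) / 6 = 9.6667
Step 2: Compute squared deviations from the mean:
  (7 - 9.6667)^2 = 7.1111
  (11 - 9.6667)^2 = 1.7778
  (17 - 9.6667)^2 = 53.7778
  (6 - 9.6667)^2 = 13.4444
  (3 - 9.6667)^2 = 44.4444
  (14 - 9.6667)^2 = 18.7778
Step 3: Sum of squared deviations = 139.3333
Step 4: Population variance = 139.3333 / 6 = 23.2222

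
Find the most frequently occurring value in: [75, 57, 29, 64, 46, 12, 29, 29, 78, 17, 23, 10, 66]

29

Step 1: Count the frequency of each value:
  10: appears 1 time(s)
  12: appears 1 time(s)
  17: appears 1 time(s)
  23: appears 1 time(s)
  29: appears 3 time(s)
  46: appears 1 time(s)
  57: appears 1 time(s)
  64: appears 1 time(s)
  66: appears 1 time(s)
  75: appears 1 time(s)
  78: appears 1 time(s)
Step 2: The value 29 appears most frequently (3 times).
Step 3: Mode = 29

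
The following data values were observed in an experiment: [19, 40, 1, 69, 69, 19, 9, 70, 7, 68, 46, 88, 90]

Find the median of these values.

46

Step 1: Sort the data in ascending order: [1, 7, 9, 19, 19, 40, 46, 68, 69, 69, 70, 88, 90]
Step 2: The number of values is n = 13.
Step 3: Since n is odd, the median is the middle value at position 7: 46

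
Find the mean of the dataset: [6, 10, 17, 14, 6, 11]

10.6667

Step 1: Sum all values: 6 + 10 + 17 + 14 + 6 + 11 = 64
Step 2: Count the number of values: n = 6
Step 3: Mean = sum / n = 64 / 6 = 10.6667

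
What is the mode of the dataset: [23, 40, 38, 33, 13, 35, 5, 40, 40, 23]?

40

Step 1: Count the frequency of each value:
  5: appears 1 time(s)
  13: appears 1 time(s)
  23: appears 2 time(s)
  33: appears 1 time(s)
  35: appears 1 time(s)
  38: appears 1 time(s)
  40: appears 3 time(s)
Step 2: The value 40 appears most frequently (3 times).
Step 3: Mode = 40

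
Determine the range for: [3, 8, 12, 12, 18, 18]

15

Step 1: Identify the maximum value: max = 18
Step 2: Identify the minimum value: min = 3
Step 3: Range = max - min = 18 - 3 = 15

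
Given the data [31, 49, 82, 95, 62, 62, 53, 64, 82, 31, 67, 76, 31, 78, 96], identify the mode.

31

Step 1: Count the frequency of each value:
  31: appears 3 time(s)
  49: appears 1 time(s)
  53: appears 1 time(s)
  62: appears 2 time(s)
  64: appears 1 time(s)
  67: appears 1 time(s)
  76: appears 1 time(s)
  78: appears 1 time(s)
  82: appears 2 time(s)
  95: appears 1 time(s)
  96: appears 1 time(s)
Step 2: The value 31 appears most frequently (3 times).
Step 3: Mode = 31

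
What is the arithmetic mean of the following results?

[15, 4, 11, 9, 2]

8.2

Step 1: Sum all values: 15 + 4 + 11 + 9 + 2 = 41
Step 2: Count the number of values: n = 5
Step 3: Mean = sum / n = 41 / 5 = 8.2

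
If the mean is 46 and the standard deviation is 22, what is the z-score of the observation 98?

2.3636

Step 1: Recall the z-score formula: z = (x - mu) / sigma
Step 2: Substitute values: z = (98 - 46) / 22
Step 3: z = 52 / 22 = 2.3636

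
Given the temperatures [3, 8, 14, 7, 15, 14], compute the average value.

10.1667

Step 1: Sum all values: 3 + 8 + 14 + 7 + 15 + 14 = 61
Step 2: Count the number of values: n = 6
Step 3: Mean = sum / n = 61 / 6 = 10.1667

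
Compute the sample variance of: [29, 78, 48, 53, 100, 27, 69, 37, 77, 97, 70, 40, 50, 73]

553.8022

Step 1: Compute the mean: (29 + 78 + 48 + 53 + 100 + 27 + 69 + 37 + 77 + 97 + 70 + 40 + 50 + 73) / 14 = 60.5714
Step 2: Compute squared deviations from the mean:
  (29 - 60.5714)^2 = 996.7551
  (78 - 60.5714)^2 = 303.7551
  (48 - 60.5714)^2 = 158.0408
  (53 - 60.5714)^2 = 57.3265
  (100 - 60.5714)^2 = 1554.6122
  (27 - 60.5714)^2 = 1127.0408
  (69 - 60.5714)^2 = 71.0408
  (37 - 60.5714)^2 = 555.6122
  (77 - 60.5714)^2 = 269.898
  (97 - 60.5714)^2 = 1327.0408
  (70 - 60.5714)^2 = 88.898
  (40 - 60.5714)^2 = 423.1837
  (50 - 60.5714)^2 = 111.7551
  (73 - 60.5714)^2 = 154.4694
Step 3: Sum of squared deviations = 7199.4286
Step 4: Sample variance = 7199.4286 / 13 = 553.8022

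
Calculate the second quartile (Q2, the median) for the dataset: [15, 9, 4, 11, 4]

9

Step 1: Sort the data: [4, 4, 9, 11, 15]
Step 2: n = 5
Step 3: Q2 is the median. Since n is odd, it is the middle value at position 3: 9
Step 4: Q2 = 9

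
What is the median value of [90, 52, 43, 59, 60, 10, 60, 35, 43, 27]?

47.5

Step 1: Sort the data in ascending order: [10, 27, 35, 43, 43, 52, 59, 60, 60, 90]
Step 2: The number of values is n = 10.
Step 3: Since n is even, the median is the average of positions 5 and 6:
  Median = (43 + 52) / 2 = 47.5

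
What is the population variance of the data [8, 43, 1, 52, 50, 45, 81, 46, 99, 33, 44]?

703.3223

Step 1: Compute the mean: (8 + 43 + 1 + 52 + 50 + 45 + 81 + 46 + 99 + 33 + 44) / 11 = 45.6364
Step 2: Compute squared deviations from the mean:
  (8 - 45.6364)^2 = 1416.4959
  (43 - 45.6364)^2 = 6.9504
  (1 - 45.6364)^2 = 1992.405
  (52 - 45.6364)^2 = 40.4959
  (50 - 45.6364)^2 = 19.0413
  (45 - 45.6364)^2 = 0.405
  (81 - 45.6364)^2 = 1250.5868
  (46 - 45.6364)^2 = 0.1322
  (99 - 45.6364)^2 = 2847.6777
  (33 - 45.6364)^2 = 159.6777
  (44 - 45.6364)^2 = 2.6777
Step 3: Sum of squared deviations = 7736.5455
Step 4: Population variance = 7736.5455 / 11 = 703.3223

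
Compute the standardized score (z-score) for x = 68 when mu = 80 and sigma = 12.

-1

Step 1: Recall the z-score formula: z = (x - mu) / sigma
Step 2: Substitute values: z = (68 - 80) / 12
Step 3: z = -12 / 12 = -1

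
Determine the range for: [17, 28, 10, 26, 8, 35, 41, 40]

33

Step 1: Identify the maximum value: max = 41
Step 2: Identify the minimum value: min = 8
Step 3: Range = max - min = 41 - 8 = 33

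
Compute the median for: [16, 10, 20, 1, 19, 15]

15.5

Step 1: Sort the data in ascending order: [1, 10, 15, 16, 19, 20]
Step 2: The number of values is n = 6.
Step 3: Since n is even, the median is the average of positions 3 and 4:
  Median = (15 + 16) / 2 = 15.5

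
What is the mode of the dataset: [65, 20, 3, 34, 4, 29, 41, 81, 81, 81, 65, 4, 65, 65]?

65

Step 1: Count the frequency of each value:
  3: appears 1 time(s)
  4: appears 2 time(s)
  20: appears 1 time(s)
  29: appears 1 time(s)
  34: appears 1 time(s)
  41: appears 1 time(s)
  65: appears 4 time(s)
  81: appears 3 time(s)
Step 2: The value 65 appears most frequently (4 times).
Step 3: Mode = 65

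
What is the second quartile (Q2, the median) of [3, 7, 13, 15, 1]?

7

Step 1: Sort the data: [1, 3, 7, 13, 15]
Step 2: n = 5
Step 3: Q2 is the median. Since n is odd, it is the middle value at position 3: 7
Step 4: Q2 = 7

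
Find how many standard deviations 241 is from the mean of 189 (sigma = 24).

2.1667

Step 1: Recall the z-score formula: z = (x - mu) / sigma
Step 2: Substitute values: z = (241 - 189) / 24
Step 3: z = 52 / 24 = 2.1667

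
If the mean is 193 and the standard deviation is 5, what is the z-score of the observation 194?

0.2

Step 1: Recall the z-score formula: z = (x - mu) / sigma
Step 2: Substitute values: z = (194 - 193) / 5
Step 3: z = 1 / 5 = 0.2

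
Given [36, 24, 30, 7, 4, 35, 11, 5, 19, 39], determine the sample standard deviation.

13.6626

Step 1: Compute the mean: 21
Step 2: Sum of squared deviations from the mean: 1680
Step 3: Sample variance = 1680 / 9 = 186.6667
Step 4: Standard deviation = sqrt(186.6667) = 13.6626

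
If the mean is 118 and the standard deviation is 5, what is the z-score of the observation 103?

-3

Step 1: Recall the z-score formula: z = (x - mu) / sigma
Step 2: Substitute values: z = (103 - 118) / 5
Step 3: z = -15 / 5 = -3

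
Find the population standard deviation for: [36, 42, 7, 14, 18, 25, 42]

12.9914

Step 1: Compute the mean: 26.2857
Step 2: Sum of squared deviations from the mean: 1181.4286
Step 3: Population variance = 1181.4286 / 7 = 168.7755
Step 4: Standard deviation = sqrt(168.7755) = 12.9914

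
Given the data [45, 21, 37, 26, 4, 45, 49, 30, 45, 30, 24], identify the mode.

45

Step 1: Count the frequency of each value:
  4: appears 1 time(s)
  21: appears 1 time(s)
  24: appears 1 time(s)
  26: appears 1 time(s)
  30: appears 2 time(s)
  37: appears 1 time(s)
  45: appears 3 time(s)
  49: appears 1 time(s)
Step 2: The value 45 appears most frequently (3 times).
Step 3: Mode = 45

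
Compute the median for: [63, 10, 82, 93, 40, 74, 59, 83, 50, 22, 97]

63

Step 1: Sort the data in ascending order: [10, 22, 40, 50, 59, 63, 74, 82, 83, 93, 97]
Step 2: The number of values is n = 11.
Step 3: Since n is odd, the median is the middle value at position 6: 63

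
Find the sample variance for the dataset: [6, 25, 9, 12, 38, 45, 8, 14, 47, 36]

262.2222

Step 1: Compute the mean: (6 + 25 + 9 + 12 + 38 + 45 + 8 + 14 + 47 + 36) / 10 = 24
Step 2: Compute squared deviations from the mean:
  (6 - 24)^2 = 324
  (25 - 24)^2 = 1
  (9 - 24)^2 = 225
  (12 - 24)^2 = 144
  (38 - 24)^2 = 196
  (45 - 24)^2 = 441
  (8 - 24)^2 = 256
  (14 - 24)^2 = 100
  (47 - 24)^2 = 529
  (36 - 24)^2 = 144
Step 3: Sum of squared deviations = 2360
Step 4: Sample variance = 2360 / 9 = 262.2222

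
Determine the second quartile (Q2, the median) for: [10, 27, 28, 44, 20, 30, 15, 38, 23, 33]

27.5

Step 1: Sort the data: [10, 15, 20, 23, 27, 28, 30, 33, 38, 44]
Step 2: n = 10
Step 3: Q2 is the median. Since n is even, it is the average of the values at positions 5 and 6:
  Q2 = (27 + 28) / 2 = 27.5
Step 4: Q2 = 27.5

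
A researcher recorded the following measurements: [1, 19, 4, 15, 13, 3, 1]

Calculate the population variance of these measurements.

47.7143

Step 1: Compute the mean: (1 + 19 + 4 + 15 + 13 + 3 + 1) / 7 = 8
Step 2: Compute squared deviations from the mean:
  (1 - 8)^2 = 49
  (19 - 8)^2 = 121
  (4 - 8)^2 = 16
  (15 - 8)^2 = 49
  (13 - 8)^2 = 25
  (3 - 8)^2 = 25
  (1 - 8)^2 = 49
Step 3: Sum of squared deviations = 334
Step 4: Population variance = 334 / 7 = 47.7143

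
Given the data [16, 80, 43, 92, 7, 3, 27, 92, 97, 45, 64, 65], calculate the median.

54.5

Step 1: Sort the data in ascending order: [3, 7, 16, 27, 43, 45, 64, 65, 80, 92, 92, 97]
Step 2: The number of values is n = 12.
Step 3: Since n is even, the median is the average of positions 6 and 7:
  Median = (45 + 64) / 2 = 54.5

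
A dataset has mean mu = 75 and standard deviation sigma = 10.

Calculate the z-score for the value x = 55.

-2

Step 1: Recall the z-score formula: z = (x - mu) / sigma
Step 2: Substitute values: z = (55 - 75) / 10
Step 3: z = -20 / 10 = -2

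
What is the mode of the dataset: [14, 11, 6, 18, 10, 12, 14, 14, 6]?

14

Step 1: Count the frequency of each value:
  6: appears 2 time(s)
  10: appears 1 time(s)
  11: appears 1 time(s)
  12: appears 1 time(s)
  14: appears 3 time(s)
  18: appears 1 time(s)
Step 2: The value 14 appears most frequently (3 times).
Step 3: Mode = 14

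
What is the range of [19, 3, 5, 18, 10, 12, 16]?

16

Step 1: Identify the maximum value: max = 19
Step 2: Identify the minimum value: min = 3
Step 3: Range = max - min = 19 - 3 = 16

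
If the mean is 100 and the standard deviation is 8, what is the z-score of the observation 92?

-1

Step 1: Recall the z-score formula: z = (x - mu) / sigma
Step 2: Substitute values: z = (92 - 100) / 8
Step 3: z = -8 / 8 = -1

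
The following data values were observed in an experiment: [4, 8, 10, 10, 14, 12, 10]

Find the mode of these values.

10

Step 1: Count the frequency of each value:
  4: appears 1 time(s)
  8: appears 1 time(s)
  10: appears 3 time(s)
  12: appears 1 time(s)
  14: appears 1 time(s)
Step 2: The value 10 appears most frequently (3 times).
Step 3: Mode = 10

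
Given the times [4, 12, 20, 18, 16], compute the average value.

14

Step 1: Sum all values: 4 + 12 + 20 + 18 + 16 = 70
Step 2: Count the number of values: n = 5
Step 3: Mean = sum / n = 70 / 5 = 14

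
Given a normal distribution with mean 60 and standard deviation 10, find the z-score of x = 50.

-1

Step 1: Recall the z-score formula: z = (x - mu) / sigma
Step 2: Substitute values: z = (50 - 60) / 10
Step 3: z = -10 / 10 = -1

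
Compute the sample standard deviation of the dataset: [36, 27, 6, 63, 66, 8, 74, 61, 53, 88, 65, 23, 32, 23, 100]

28.6173

Step 1: Compute the mean: 48.3333
Step 2: Sum of squared deviations from the mean: 11465.3333
Step 3: Sample variance = 11465.3333 / 14 = 818.9524
Step 4: Standard deviation = sqrt(818.9524) = 28.6173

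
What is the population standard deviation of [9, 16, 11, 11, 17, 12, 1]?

4.8697

Step 1: Compute the mean: 11
Step 2: Sum of squared deviations from the mean: 166
Step 3: Population variance = 166 / 7 = 23.7143
Step 4: Standard deviation = sqrt(23.7143) = 4.8697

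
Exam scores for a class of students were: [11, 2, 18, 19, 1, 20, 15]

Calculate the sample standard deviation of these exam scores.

7.9522

Step 1: Compute the mean: 12.2857
Step 2: Sum of squared deviations from the mean: 379.4286
Step 3: Sample variance = 379.4286 / 6 = 63.2381
Step 4: Standard deviation = sqrt(63.2381) = 7.9522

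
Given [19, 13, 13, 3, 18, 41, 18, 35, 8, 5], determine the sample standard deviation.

12.2841

Step 1: Compute the mean: 17.3
Step 2: Sum of squared deviations from the mean: 1358.1
Step 3: Sample variance = 1358.1 / 9 = 150.9
Step 4: Standard deviation = sqrt(150.9) = 12.2841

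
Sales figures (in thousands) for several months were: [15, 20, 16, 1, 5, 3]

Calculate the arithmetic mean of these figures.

10

Step 1: Sum all values: 15 + 20 + 16 + 1 + 5 + 3 = 60
Step 2: Count the number of values: n = 6
Step 3: Mean = sum / n = 60 / 6 = 10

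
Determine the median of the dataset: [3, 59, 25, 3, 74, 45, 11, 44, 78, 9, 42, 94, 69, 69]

44.5

Step 1: Sort the data in ascending order: [3, 3, 9, 11, 25, 42, 44, 45, 59, 69, 69, 74, 78, 94]
Step 2: The number of values is n = 14.
Step 3: Since n is even, the median is the average of positions 7 and 8:
  Median = (44 + 45) / 2 = 44.5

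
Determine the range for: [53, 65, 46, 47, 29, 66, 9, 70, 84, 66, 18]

75

Step 1: Identify the maximum value: max = 84
Step 2: Identify the minimum value: min = 9
Step 3: Range = max - min = 84 - 9 = 75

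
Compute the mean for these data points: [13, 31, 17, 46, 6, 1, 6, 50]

21.25

Step 1: Sum all values: 13 + 31 + 17 + 46 + 6 + 1 + 6 + 50 = 170
Step 2: Count the number of values: n = 8
Step 3: Mean = sum / n = 170 / 8 = 21.25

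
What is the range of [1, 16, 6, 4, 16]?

15

Step 1: Identify the maximum value: max = 16
Step 2: Identify the minimum value: min = 1
Step 3: Range = max - min = 16 - 1 = 15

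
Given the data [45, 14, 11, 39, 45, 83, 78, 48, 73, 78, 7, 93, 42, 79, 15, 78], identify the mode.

78

Step 1: Count the frequency of each value:
  7: appears 1 time(s)
  11: appears 1 time(s)
  14: appears 1 time(s)
  15: appears 1 time(s)
  39: appears 1 time(s)
  42: appears 1 time(s)
  45: appears 2 time(s)
  48: appears 1 time(s)
  73: appears 1 time(s)
  78: appears 3 time(s)
  79: appears 1 time(s)
  83: appears 1 time(s)
  93: appears 1 time(s)
Step 2: The value 78 appears most frequently (3 times).
Step 3: Mode = 78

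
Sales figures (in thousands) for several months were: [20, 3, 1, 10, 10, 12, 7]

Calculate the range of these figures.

19

Step 1: Identify the maximum value: max = 20
Step 2: Identify the minimum value: min = 1
Step 3: Range = max - min = 20 - 1 = 19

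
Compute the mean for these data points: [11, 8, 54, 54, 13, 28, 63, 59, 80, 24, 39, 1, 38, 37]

36.3571

Step 1: Sum all values: 11 + 8 + 54 + 54 + 13 + 28 + 63 + 59 + 80 + 24 + 39 + 1 + 38 + 37 = 509
Step 2: Count the number of values: n = 14
Step 3: Mean = sum / n = 509 / 14 = 36.3571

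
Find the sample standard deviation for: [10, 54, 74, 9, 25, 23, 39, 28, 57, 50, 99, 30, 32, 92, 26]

27.5842

Step 1: Compute the mean: 43.2
Step 2: Sum of squared deviations from the mean: 10652.4
Step 3: Sample variance = 10652.4 / 14 = 760.8857
Step 4: Standard deviation = sqrt(760.8857) = 27.5842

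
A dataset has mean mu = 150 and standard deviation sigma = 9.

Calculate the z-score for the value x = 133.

-1.8889

Step 1: Recall the z-score formula: z = (x - mu) / sigma
Step 2: Substitute values: z = (133 - 150) / 9
Step 3: z = -17 / 9 = -1.8889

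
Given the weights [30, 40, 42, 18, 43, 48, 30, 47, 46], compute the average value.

38.2222

Step 1: Sum all values: 30 + 40 + 42 + 18 + 43 + 48 + 30 + 47 + 46 = 344
Step 2: Count the number of values: n = 9
Step 3: Mean = sum / n = 344 / 9 = 38.2222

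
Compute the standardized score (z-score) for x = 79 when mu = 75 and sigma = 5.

0.8

Step 1: Recall the z-score formula: z = (x - mu) / sigma
Step 2: Substitute values: z = (79 - 75) / 5
Step 3: z = 4 / 5 = 0.8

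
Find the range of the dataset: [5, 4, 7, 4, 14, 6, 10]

10

Step 1: Identify the maximum value: max = 14
Step 2: Identify the minimum value: min = 4
Step 3: Range = max - min = 14 - 4 = 10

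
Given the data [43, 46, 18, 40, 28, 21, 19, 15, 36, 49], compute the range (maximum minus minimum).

34

Step 1: Identify the maximum value: max = 49
Step 2: Identify the minimum value: min = 15
Step 3: Range = max - min = 49 - 15 = 34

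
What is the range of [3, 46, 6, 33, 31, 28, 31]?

43

Step 1: Identify the maximum value: max = 46
Step 2: Identify the minimum value: min = 3
Step 3: Range = max - min = 46 - 3 = 43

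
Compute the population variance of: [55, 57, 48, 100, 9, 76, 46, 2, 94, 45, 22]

908.9587

Step 1: Compute the mean: (55 + 57 + 48 + 100 + 9 + 76 + 46 + 2 + 94 + 45 + 22) / 11 = 50.3636
Step 2: Compute squared deviations from the mean:
  (55 - 50.3636)^2 = 21.4959
  (57 - 50.3636)^2 = 44.0413
  (48 - 50.3636)^2 = 5.5868
  (100 - 50.3636)^2 = 2463.7686
  (9 - 50.3636)^2 = 1710.9504
  (76 - 50.3636)^2 = 657.2231
  (46 - 50.3636)^2 = 19.0413
  (2 - 50.3636)^2 = 2339.0413
  (94 - 50.3636)^2 = 1904.1322
  (45 - 50.3636)^2 = 28.7686
  (22 - 50.3636)^2 = 804.4959
Step 3: Sum of squared deviations = 9998.5455
Step 4: Population variance = 9998.5455 / 11 = 908.9587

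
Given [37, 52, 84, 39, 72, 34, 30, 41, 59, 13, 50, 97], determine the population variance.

527.0556

Step 1: Compute the mean: (37 + 52 + 84 + 39 + 72 + 34 + 30 + 41 + 59 + 13 + 50 + 97) / 12 = 50.6667
Step 2: Compute squared deviations from the mean:
  (37 - 50.6667)^2 = 186.7778
  (52 - 50.6667)^2 = 1.7778
  (84 - 50.6667)^2 = 1111.1111
  (39 - 50.6667)^2 = 136.1111
  (72 - 50.6667)^2 = 455.1111
  (34 - 50.6667)^2 = 277.7778
  (30 - 50.6667)^2 = 427.1111
  (41 - 50.6667)^2 = 93.4444
  (59 - 50.6667)^2 = 69.4444
  (13 - 50.6667)^2 = 1418.7778
  (50 - 50.6667)^2 = 0.4444
  (97 - 50.6667)^2 = 2146.7778
Step 3: Sum of squared deviations = 6324.6667
Step 4: Population variance = 6324.6667 / 12 = 527.0556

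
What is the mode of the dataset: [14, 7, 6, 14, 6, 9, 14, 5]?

14

Step 1: Count the frequency of each value:
  5: appears 1 time(s)
  6: appears 2 time(s)
  7: appears 1 time(s)
  9: appears 1 time(s)
  14: appears 3 time(s)
Step 2: The value 14 appears most frequently (3 times).
Step 3: Mode = 14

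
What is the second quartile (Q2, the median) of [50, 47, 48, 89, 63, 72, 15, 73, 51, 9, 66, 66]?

57

Step 1: Sort the data: [9, 15, 47, 48, 50, 51, 63, 66, 66, 72, 73, 89]
Step 2: n = 12
Step 3: Q2 is the median. Since n is even, it is the average of the values at positions 6 and 7:
  Q2 = (51 + 63) / 2 = 57
Step 4: Q2 = 57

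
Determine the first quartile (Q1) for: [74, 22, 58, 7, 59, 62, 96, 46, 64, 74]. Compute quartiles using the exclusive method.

40

Step 1: Sort the data: [7, 22, 46, 58, 59, 62, 64, 74, 74, 96]
Step 2: n = 10
Step 3: Using the exclusive quartile method:
  Q1 = 40
  Q2 (median) = 60.5
  Q3 = 74
  IQR = Q3 - Q1 = 74 - 40 = 34
Step 4: Q1 = 40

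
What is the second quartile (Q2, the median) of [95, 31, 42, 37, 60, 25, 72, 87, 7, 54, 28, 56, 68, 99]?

55

Step 1: Sort the data: [7, 25, 28, 31, 37, 42, 54, 56, 60, 68, 72, 87, 95, 99]
Step 2: n = 14
Step 3: Q2 is the median. Since n is even, it is the average of the values at positions 7 and 8:
  Q2 = (54 + 56) / 2 = 55
Step 4: Q2 = 55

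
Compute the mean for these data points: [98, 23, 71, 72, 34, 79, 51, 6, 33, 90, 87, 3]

53.9167

Step 1: Sum all values: 98 + 23 + 71 + 72 + 34 + 79 + 51 + 6 + 33 + 90 + 87 + 3 = 647
Step 2: Count the number of values: n = 12
Step 3: Mean = sum / n = 647 / 12 = 53.9167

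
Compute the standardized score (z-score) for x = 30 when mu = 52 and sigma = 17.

-1.2941

Step 1: Recall the z-score formula: z = (x - mu) / sigma
Step 2: Substitute values: z = (30 - 52) / 17
Step 3: z = -22 / 17 = -1.2941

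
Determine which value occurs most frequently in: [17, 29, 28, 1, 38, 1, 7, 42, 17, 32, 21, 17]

17

Step 1: Count the frequency of each value:
  1: appears 2 time(s)
  7: appears 1 time(s)
  17: appears 3 time(s)
  21: appears 1 time(s)
  28: appears 1 time(s)
  29: appears 1 time(s)
  32: appears 1 time(s)
  38: appears 1 time(s)
  42: appears 1 time(s)
Step 2: The value 17 appears most frequently (3 times).
Step 3: Mode = 17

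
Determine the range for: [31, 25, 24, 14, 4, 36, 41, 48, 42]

44

Step 1: Identify the maximum value: max = 48
Step 2: Identify the minimum value: min = 4
Step 3: Range = max - min = 48 - 4 = 44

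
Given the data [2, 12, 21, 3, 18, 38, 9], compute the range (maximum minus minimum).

36

Step 1: Identify the maximum value: max = 38
Step 2: Identify the minimum value: min = 2
Step 3: Range = max - min = 38 - 2 = 36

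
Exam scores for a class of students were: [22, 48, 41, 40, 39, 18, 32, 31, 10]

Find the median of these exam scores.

32

Step 1: Sort the data in ascending order: [10, 18, 22, 31, 32, 39, 40, 41, 48]
Step 2: The number of values is n = 9.
Step 3: Since n is odd, the median is the middle value at position 5: 32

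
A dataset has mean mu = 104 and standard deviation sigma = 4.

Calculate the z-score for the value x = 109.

1.25

Step 1: Recall the z-score formula: z = (x - mu) / sigma
Step 2: Substitute values: z = (109 - 104) / 4
Step 3: z = 5 / 4 = 1.25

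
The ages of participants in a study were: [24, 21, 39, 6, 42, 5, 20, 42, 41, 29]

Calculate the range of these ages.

37

Step 1: Identify the maximum value: max = 42
Step 2: Identify the minimum value: min = 5
Step 3: Range = max - min = 42 - 5 = 37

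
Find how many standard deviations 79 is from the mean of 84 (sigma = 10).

-0.5

Step 1: Recall the z-score formula: z = (x - mu) / sigma
Step 2: Substitute values: z = (79 - 84) / 10
Step 3: z = -5 / 10 = -0.5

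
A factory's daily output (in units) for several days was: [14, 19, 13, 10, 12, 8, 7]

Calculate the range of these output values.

12

Step 1: Identify the maximum value: max = 19
Step 2: Identify the minimum value: min = 7
Step 3: Range = max - min = 19 - 7 = 12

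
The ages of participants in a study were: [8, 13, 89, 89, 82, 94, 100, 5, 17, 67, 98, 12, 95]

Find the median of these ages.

82

Step 1: Sort the data in ascending order: [5, 8, 12, 13, 17, 67, 82, 89, 89, 94, 95, 98, 100]
Step 2: The number of values is n = 13.
Step 3: Since n is odd, the median is the middle value at position 7: 82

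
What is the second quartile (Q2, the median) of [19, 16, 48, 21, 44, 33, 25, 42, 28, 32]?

30

Step 1: Sort the data: [16, 19, 21, 25, 28, 32, 33, 42, 44, 48]
Step 2: n = 10
Step 3: Q2 is the median. Since n is even, it is the average of the values at positions 5 and 6:
  Q2 = (28 + 32) / 2 = 30
Step 4: Q2 = 30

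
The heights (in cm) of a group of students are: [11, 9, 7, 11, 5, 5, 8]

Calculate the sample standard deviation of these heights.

2.5166

Step 1: Compute the mean: 8
Step 2: Sum of squared deviations from the mean: 38
Step 3: Sample variance = 38 / 6 = 6.3333
Step 4: Standard deviation = sqrt(6.3333) = 2.5166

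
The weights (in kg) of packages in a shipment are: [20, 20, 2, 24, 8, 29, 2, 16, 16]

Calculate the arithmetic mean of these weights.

15.2222

Step 1: Sum all values: 20 + 20 + 2 + 24 + 8 + 29 + 2 + 16 + 16 = 137
Step 2: Count the number of values: n = 9
Step 3: Mean = sum / n = 137 / 9 = 15.2222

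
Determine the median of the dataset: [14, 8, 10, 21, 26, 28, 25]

21

Step 1: Sort the data in ascending order: [8, 10, 14, 21, 25, 26, 28]
Step 2: The number of values is n = 7.
Step 3: Since n is odd, the median is the middle value at position 4: 21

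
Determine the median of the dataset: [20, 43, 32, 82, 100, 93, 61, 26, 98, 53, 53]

53

Step 1: Sort the data in ascending order: [20, 26, 32, 43, 53, 53, 61, 82, 93, 98, 100]
Step 2: The number of values is n = 11.
Step 3: Since n is odd, the median is the middle value at position 6: 53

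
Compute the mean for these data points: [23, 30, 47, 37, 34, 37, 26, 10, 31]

30.5556

Step 1: Sum all values: 23 + 30 + 47 + 37 + 34 + 37 + 26 + 10 + 31 = 275
Step 2: Count the number of values: n = 9
Step 3: Mean = sum / n = 275 / 9 = 30.5556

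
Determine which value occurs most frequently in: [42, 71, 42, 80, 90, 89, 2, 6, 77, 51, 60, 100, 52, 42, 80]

42

Step 1: Count the frequency of each value:
  2: appears 1 time(s)
  6: appears 1 time(s)
  42: appears 3 time(s)
  51: appears 1 time(s)
  52: appears 1 time(s)
  60: appears 1 time(s)
  71: appears 1 time(s)
  77: appears 1 time(s)
  80: appears 2 time(s)
  89: appears 1 time(s)
  90: appears 1 time(s)
  100: appears 1 time(s)
Step 2: The value 42 appears most frequently (3 times).
Step 3: Mode = 42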